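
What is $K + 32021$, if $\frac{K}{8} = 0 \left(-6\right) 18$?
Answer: $32021$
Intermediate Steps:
$K = 0$ ($K = 8 \cdot 0 \left(-6\right) 18 = 8 \cdot 0 \cdot 18 = 8 \cdot 0 = 0$)
$K + 32021 = 0 + 32021 = 32021$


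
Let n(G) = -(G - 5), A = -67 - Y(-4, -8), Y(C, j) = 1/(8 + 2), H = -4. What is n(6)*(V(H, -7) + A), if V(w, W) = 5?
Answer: 621/10 ≈ 62.100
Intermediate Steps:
Y(C, j) = ⅒ (Y(C, j) = 1/10 = ⅒)
A = -671/10 (A = -67 - 1*⅒ = -67 - ⅒ = -671/10 ≈ -67.100)
n(G) = 5 - G (n(G) = -(-5 + G) = 5 - G)
n(6)*(V(H, -7) + A) = (5 - 1*6)*(5 - 671/10) = (5 - 6)*(-621/10) = -1*(-621/10) = 621/10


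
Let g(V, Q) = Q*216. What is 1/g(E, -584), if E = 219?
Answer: -1/126144 ≈ -7.9274e-6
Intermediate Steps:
g(V, Q) = 216*Q
1/g(E, -584) = 1/(216*(-584)) = 1/(-126144) = -1/126144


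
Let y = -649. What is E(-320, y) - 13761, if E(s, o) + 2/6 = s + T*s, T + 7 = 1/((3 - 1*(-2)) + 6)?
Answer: -391724/33 ≈ -11870.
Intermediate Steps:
T = -76/11 (T = -7 + 1/((3 - 1*(-2)) + 6) = -7 + 1/((3 + 2) + 6) = -7 + 1/(5 + 6) = -7 + 1/11 = -76/11 ≈ -6.9091)
E(s, o) = -1/3 - 65*s/11 (E(s, o) = -1/3 + (s - 76*s/11) = -1/3 - 65*s/11)
E(-320, y) - 13761 = (-1/3 - 65/11*(-320)) - 13761 = (-1/3 + 20800/11) - 13761 = 62389/33 - 13761 = -391724/33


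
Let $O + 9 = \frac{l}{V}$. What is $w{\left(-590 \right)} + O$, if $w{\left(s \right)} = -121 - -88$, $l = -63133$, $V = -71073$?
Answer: $- \frac{2921933}{71073} \approx -41.112$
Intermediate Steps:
$w{\left(s \right)} = -33$ ($w{\left(s \right)} = -121 + 88 = -33$)
$O = - \frac{576524}{71073}$ ($O = -9 - \frac{63133}{-71073} = -9 - - \frac{63133}{71073} = -9 + \frac{63133}{71073} = - \frac{576524}{71073} \approx -8.1117$)
$w{\left(-590 \right)} + O = -33 - \frac{576524}{71073} = - \frac{2921933}{71073}$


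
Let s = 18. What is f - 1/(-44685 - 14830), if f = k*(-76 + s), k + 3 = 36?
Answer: -113911709/59515 ≈ -1914.0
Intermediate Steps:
k = 33 (k = -3 + 36 = 33)
f = -1914 (f = 33*(-76 + 18) = 33*(-58) = -1914)
f - 1/(-44685 - 14830) = -1914 - 1/(-44685 - 14830) = -1914 - 1/(-59515) = -1914 - 1*(-1/59515) = -1914 + 1/59515 = -113911709/59515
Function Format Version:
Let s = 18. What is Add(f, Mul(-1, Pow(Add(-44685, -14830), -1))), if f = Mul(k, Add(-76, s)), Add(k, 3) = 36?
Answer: Rational(-113911709, 59515) ≈ -1914.0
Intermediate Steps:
k = 33 (k = Add(-3, 36) = 33)
f = -1914 (f = Mul(33, Add(-76, 18)) = Mul(33, -58) = -1914)
Add(f, Mul(-1, Pow(Add(-44685, -14830), -1))) = Add(-1914, Mul(-1, Pow(Add(-44685, -14830), -1))) = Add(-1914, Mul(-1, Pow(-59515, -1))) = Add(-1914, Mul(-1, Rational(-1, 59515))) = Add(-1914, Rational(1, 59515)) = Rational(-113911709, 59515)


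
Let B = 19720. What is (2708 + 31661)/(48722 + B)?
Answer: 34369/68442 ≈ 0.50216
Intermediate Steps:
(2708 + 31661)/(48722 + B) = (2708 + 31661)/(48722 + 19720) = 34369/68442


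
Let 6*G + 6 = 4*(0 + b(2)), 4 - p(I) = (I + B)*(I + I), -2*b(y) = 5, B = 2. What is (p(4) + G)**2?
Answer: 19600/9 ≈ 2177.8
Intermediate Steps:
b(y) = -5/2 (b(y) = -1/2*5 = -5/2)
p(I) = 4 - 2*I*(2 + I) (p(I) = 4 - (I + 2)*(I + I) = 4 - (2 + I)*2*I = 4 - 2*I*(2 + I))
G = -8/3 (G = -1 + (4*(0 - 5/2))/6 = -1 + (4*(-5/2))/6 = -1 + (1/6)*(-10) = -1 - 5/3 = -8/3 ≈ -2.6667)
(p(4) + G)**2 = ((4 - 4*4 - 2*4**2) - 8/3)**2 = ((4 - 16 - 2*16) - 8/3)**2 = ((4 - 16 - 32) - 8/3)**2 = (-44 - 8/3)**2 = (-140/3)**2 = 19600/9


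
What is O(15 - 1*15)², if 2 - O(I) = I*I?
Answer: 4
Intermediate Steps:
O(I) = 2 - I² (O(I) = 2 - I*I = 2 - I²)
O(15 - 1*15)² = (2 - (15 - 1*15)²)² = (2 - (15 - 15)²)² = (2 - 1*0²)² = (2 - 1*0)² = (2 + 0)² = 2² = 4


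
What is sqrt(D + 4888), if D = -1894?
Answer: sqrt(2994) ≈ 54.717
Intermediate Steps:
sqrt(D + 4888) = sqrt(-1894 + 4888) = sqrt(2994)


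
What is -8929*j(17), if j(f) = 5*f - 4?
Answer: -723249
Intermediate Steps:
j(f) = -4 + 5*f
-8929*j(17) = -8929*(-4 + 5*17) = -8929*(-4 + 85) = -8929*81 = -723249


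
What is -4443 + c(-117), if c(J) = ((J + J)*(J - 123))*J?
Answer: -6575163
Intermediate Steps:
c(J) = 2*J²*(-123 + J) (c(J) = ((2*J)*(-123 + J))*J = (2*J*(-123 + J))*J = 2*J²*(-123 + J))
-4443 + c(-117) = -4443 + 2*(-117)²*(-123 - 117) = -4443 + 2*13689*(-240) = -4443 - 6570720 = -6575163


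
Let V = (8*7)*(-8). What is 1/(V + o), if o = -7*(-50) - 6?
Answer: -1/104 ≈ -0.0096154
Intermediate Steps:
o = 344 (o = 350 - 6 = 344)
V = -448 (V = 56*(-8) = -448)
1/(V + o) = 1/(-448 + 344) = 1/(-104) = -1/104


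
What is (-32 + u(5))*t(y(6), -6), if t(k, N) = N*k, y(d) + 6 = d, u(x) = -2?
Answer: 0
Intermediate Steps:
y(d) = -6 + d
(-32 + u(5))*t(y(6), -6) = (-32 - 2)*(-6*(-6 + 6)) = -(-204)*0 = -34*0 = 0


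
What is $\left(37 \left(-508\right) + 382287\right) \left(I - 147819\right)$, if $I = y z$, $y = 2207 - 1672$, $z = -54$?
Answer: $-64232131119$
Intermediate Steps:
$y = 535$ ($y = 2207 - 1672 = 535$)
$I = -28890$ ($I = 535 \left(-54\right) = -28890$)
$\left(37 \left(-508\right) + 382287\right) \left(I - 147819\right) = \left(37 \left(-508\right) + 382287\right) \left(-28890 - 147819\right) = \left(-18796 + 382287\right) \left(-176709\right) = 363491 \left(-176709\right) = -64232131119$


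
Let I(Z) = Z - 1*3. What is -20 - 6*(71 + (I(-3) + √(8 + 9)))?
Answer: -410 - 6*√17 ≈ -434.74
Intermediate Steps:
I(Z) = -3 + Z (I(Z) = Z - 3 = -3 + Z)
-20 - 6*(71 + (I(-3) + √(8 + 9))) = -20 - 6*(71 + ((-3 - 3) + √(8 + 9))) = -20 - 6*(71 + (-6 + √17)) = -20 - 6*(65 + √17) = -20 + (-390 - 6*√17) = -410 - 6*√17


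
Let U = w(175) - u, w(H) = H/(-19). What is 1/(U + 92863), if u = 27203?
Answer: 19/1247365 ≈ 1.5232e-5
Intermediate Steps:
w(H) = -H/19 (w(H) = H*(-1/19) = -H/19)
U = -517032/19 (U = -1/19*175 - 1*27203 = -175/19 - 27203 = -517032/19 ≈ -27212.)
1/(U + 92863) = 1/(-517032/19 + 92863) = 1/(1247365/19) = 19/1247365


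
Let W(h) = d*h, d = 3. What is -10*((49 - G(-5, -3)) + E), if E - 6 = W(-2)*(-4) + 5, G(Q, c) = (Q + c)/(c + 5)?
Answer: -880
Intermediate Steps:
G(Q, c) = (Q + c)/(5 + c)
W(h) = 3*h
E = 35 (E = 6 + ((3*(-2))*(-4) + 5) = 6 + (-6*(-4) + 5) = 6 + (24 + 5) = 6 + 29 = 35)
-10*((49 - G(-5, -3)) + E) = -10*((49 - (-5 - 3)/(5 - 3)) + 35) = -10*((49 - (-8)/2) + 35) = -10*((49 - 1*(-4)) + 35) = -10*((49 + 4) + 35) = -10*(53 + 35) = -10*88 = -880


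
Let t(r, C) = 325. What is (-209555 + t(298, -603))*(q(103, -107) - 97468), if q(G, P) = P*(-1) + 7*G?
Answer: 20219987200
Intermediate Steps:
q(G, P) = -P + 7*G
(-209555 + t(298, -603))*(q(103, -107) - 97468) = (-209555 + 325)*((-1*(-107) + 7*103) - 97468) = -209230*((107 + 721) - 97468) = -209230*(828 - 97468) = -209230*(-96640) = 20219987200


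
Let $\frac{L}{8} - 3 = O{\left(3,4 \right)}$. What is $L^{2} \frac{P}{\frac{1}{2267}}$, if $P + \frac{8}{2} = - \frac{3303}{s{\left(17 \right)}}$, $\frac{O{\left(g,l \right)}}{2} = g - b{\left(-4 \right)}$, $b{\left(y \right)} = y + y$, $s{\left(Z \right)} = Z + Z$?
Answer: $- \frac{155924260000}{17} \approx -9.172 \cdot 10^{9}$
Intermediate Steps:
$s{\left(Z \right)} = 2 Z$
$b{\left(y \right)} = 2 y$
$O{\left(g,l \right)} = 16 + 2 g$ ($O{\left(g,l \right)} = 2 \left(g - 2 \left(-4\right)\right) = 2 \left(g - -8\right) = 2 \left(g + 8\right) = 2 \left(8 + g\right) = 16 + 2 g$)
$L = 200$ ($L = 24 + 8 \left(16 + 2 \cdot 3\right) = 24 + 8 \left(16 + 6\right) = 24 + 8 \cdot 22 = 24 + 176 = 200$)
$P = - \frac{3439}{34}$ ($P = -4 - \frac{3303}{2 \cdot 17} = -4 - \frac{3303}{34} = - \frac{3439}{34} \approx -101.15$)
$L^{2} \frac{P}{\frac{1}{2267}} = 200^{2} \left(- \frac{3439}{34 \cdot \frac{1}{2267}}\right) = 40000 \left(- \frac{3439 \frac{1}{\frac{1}{2267}}}{34}\right) = 40000 \left(\left(- \frac{3439}{34}\right) 2267\right) = 40000 \left(- \frac{7796213}{34}\right) = - \frac{155924260000}{17}$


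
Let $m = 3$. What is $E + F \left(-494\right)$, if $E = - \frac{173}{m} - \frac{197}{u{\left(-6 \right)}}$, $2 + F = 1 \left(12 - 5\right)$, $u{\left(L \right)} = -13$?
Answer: $- \frac{97988}{39} \approx -2512.5$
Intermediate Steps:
$F = 5$ ($F = -2 + 1 \left(12 - 5\right) = -2 + 1 \cdot 7 = -2 + 7 = 5$)
$E = - \frac{1658}{39}$ ($E = - \frac{173}{3} - \frac{197}{-13} = \left(-173\right) \frac{1}{3} - - \frac{197}{13} = - \frac{173}{3} + \frac{197}{13} = - \frac{1658}{39} \approx -42.513$)
$E + F \left(-494\right) = - \frac{1658}{39} + 5 \left(-494\right) = - \frac{1658}{39} - 2470 = - \frac{97988}{39}$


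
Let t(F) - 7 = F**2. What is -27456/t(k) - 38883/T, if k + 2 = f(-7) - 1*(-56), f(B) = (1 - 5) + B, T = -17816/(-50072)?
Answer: -7058647596/64583 ≈ -1.0930e+5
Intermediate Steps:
T = 2227/6259 (T = -17816*(-1/50072) = 2227/6259 ≈ 0.35581)
f(B) = -4 + B
k = 43 (k = -2 + ((-4 - 7) - 1*(-56)) = -2 + (-11 + 56) = -2 + 45 = 43)
t(F) = 7 + F**2
-27456/t(k) - 38883/T = -27456/(7 + 43**2) - 38883/2227/6259 = -27456/(7 + 1849) - 38883*6259/2227 = -27456/1856 - 243368697/2227 = -27456*1/1856 - 243368697/2227 = -429/29 - 243368697/2227 = -7058647596/64583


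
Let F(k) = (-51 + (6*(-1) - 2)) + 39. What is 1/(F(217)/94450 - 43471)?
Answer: -9445/410583597 ≈ -2.3004e-5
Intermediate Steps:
F(k) = -20 (F(k) = (-51 + (-6 - 2)) + 39 = (-51 - 8) + 39 = -59 + 39 = -20)
1/(F(217)/94450 - 43471) = 1/(-20/94450 - 43471) = 1/(-20*1/94450 - 43471) = 1/(-2/9445 - 43471) = 1/(-410583597/9445) = -9445/410583597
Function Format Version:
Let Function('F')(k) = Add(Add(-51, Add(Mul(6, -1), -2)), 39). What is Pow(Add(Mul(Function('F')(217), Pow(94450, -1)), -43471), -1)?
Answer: Rational(-9445, 410583597) ≈ -2.3004e-5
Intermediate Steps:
Function('F')(k) = -20 (Function('F')(k) = Add(Add(-51, Add(-6, -2)), 39) = Add(Add(-51, -8), 39) = Add(-59, 39) = -20)
Pow(Add(Mul(Function('F')(217), Pow(94450, -1)), -43471), -1) = Pow(Add(Mul(-20, Pow(94450, -1)), -43471), -1) = Pow(Add(Mul(-20, Rational(1, 94450)), -43471), -1) = Pow(Add(Rational(-2, 9445), -43471), -1) = Pow(Rational(-410583597, 9445), -1) = Rational(-9445, 410583597)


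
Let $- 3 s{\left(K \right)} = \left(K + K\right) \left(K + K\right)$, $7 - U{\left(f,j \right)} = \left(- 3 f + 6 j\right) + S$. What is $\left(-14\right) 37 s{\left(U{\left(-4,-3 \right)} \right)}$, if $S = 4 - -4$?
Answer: $\frac{51800}{3} \approx 17267.0$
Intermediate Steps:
$S = 8$ ($S = 4 + 4 = 8$)
$U{\left(f,j \right)} = -1 - 6 j + 3 f$ ($U{\left(f,j \right)} = 7 - \left(\left(- 3 f + 6 j\right) + 8\right) = 7 - \left(8 - 3 f + 6 j\right) = -1 - 6 j + 3 f$)
$s{\left(K \right)} = - \frac{4 K^{2}}{3}$ ($s{\left(K \right)} = - \frac{\left(K + K\right) \left(K + K\right)}{3} = - \frac{2 K 2 K}{3} = - \frac{4 K^{2}}{3}$)
$\left(-14\right) 37 s{\left(U{\left(-4,-3 \right)} \right)} = \left(-14\right) 37 \left(- \frac{4 \left(-1 - -18 + 3 \left(-4\right)\right)^{2}}{3}\right) = - 518 \left(- \frac{4 \left(-1 + 18 - 12\right)^{2}}{3}\right) = - 518 \left(- \frac{4 \cdot 5^{2}}{3}\right) = - 518 \left(\left(- \frac{4}{3}\right) 25\right) = \left(-518\right) \left(- \frac{100}{3}\right) = \frac{51800}{3}$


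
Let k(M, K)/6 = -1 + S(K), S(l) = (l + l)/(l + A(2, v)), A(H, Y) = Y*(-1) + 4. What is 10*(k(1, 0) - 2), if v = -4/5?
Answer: -80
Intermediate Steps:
v = -4/5 (v = -4*1/5 = -4/5 ≈ -0.80000)
A(H, Y) = 4 - Y (A(H, Y) = -Y + 4 = 4 - Y)
S(l) = 2*l/(24/5 + l) (S(l) = (l + l)/(l + (4 - 1*(-4/5))) = (2*l)/(l + (4 + 4/5)) = (2*l)/(l + 24/5) = (2*l)/(24/5 + l) = 2*l/(24/5 + l))
k(M, K) = -6 + 60*K/(24 + 5*K) (k(M, K) = 6*(-1 + 10*K/(24 + 5*K)) = -6 + 60*K/(24 + 5*K))
10*(k(1, 0) - 2) = 10*(6*(-24 + 5*0)/(24 + 5*0) - 2) = 10*(6*(-24 + 0)/(24 + 0) - 2) = 10*(6*(-24)/24 - 2) = 10*(6*(1/24)*(-24) - 2) = 10*(-6 - 2) = 10*(-8) = -80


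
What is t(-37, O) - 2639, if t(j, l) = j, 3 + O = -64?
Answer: -2676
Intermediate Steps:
O = -67 (O = -3 - 64 = -67)
t(-37, O) - 2639 = -37 - 2639 = -2676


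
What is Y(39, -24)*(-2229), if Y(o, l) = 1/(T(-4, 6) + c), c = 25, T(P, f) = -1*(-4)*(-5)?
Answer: -2229/5 ≈ -445.80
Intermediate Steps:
T(P, f) = -20 (T(P, f) = 4*(-5) = -20)
Y(o, l) = 1/5 (Y(o, l) = 1/(-20 + 25) = 1/5)
Y(39, -24)*(-2229) = (1/5)*(-2229) = -2229/5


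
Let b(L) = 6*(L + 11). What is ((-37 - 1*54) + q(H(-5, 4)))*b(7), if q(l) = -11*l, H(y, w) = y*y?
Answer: -39528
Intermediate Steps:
H(y, w) = y²
b(L) = 66 + 6*L (b(L) = 6*(11 + L) = 66 + 6*L)
((-37 - 1*54) + q(H(-5, 4)))*b(7) = ((-37 - 1*54) - 11*(-5)²)*(66 + 6*7) = ((-37 - 54) - 11*25)*(66 + 42) = (-91 - 275)*108 = -366*108 = -39528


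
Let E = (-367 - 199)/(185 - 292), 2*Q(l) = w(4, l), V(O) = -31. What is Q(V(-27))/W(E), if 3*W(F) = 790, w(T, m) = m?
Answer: -93/1580 ≈ -0.058861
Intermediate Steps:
Q(l) = l/2
E = 566/107 (E = -566/(-107) = -566*(-1/107) = 566/107 ≈ 5.2897)
W(F) = 790/3 (W(F) = (⅓)*790 = 790/3)
Q(V(-27))/W(E) = ((½)*(-31))/(790/3) = -31/2*3/790 = -93/1580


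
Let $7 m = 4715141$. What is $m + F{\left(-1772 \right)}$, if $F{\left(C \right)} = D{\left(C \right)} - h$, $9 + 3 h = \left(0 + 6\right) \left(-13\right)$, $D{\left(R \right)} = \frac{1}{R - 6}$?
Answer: $\frac{171099625}{254} \approx 6.7362 \cdot 10^{5}$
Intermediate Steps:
$D{\left(R \right)} = \frac{1}{-6 + R}$
$h = -29$ ($h = -3 + \frac{\left(0 + 6\right) \left(-13\right)}{3} = -3 + \frac{6 \left(-13\right)}{3} = -3 + \frac{1}{3} \left(-78\right) = -3 - 26 = -29$)
$F{\left(C \right)} = 29 + \frac{1}{-6 + C}$ ($F{\left(C \right)} = \frac{1}{-6 + C} - -29 = \frac{1}{-6 + C} + 29 = 29 + \frac{1}{-6 + C}$)
$m = \frac{4715141}{7}$ ($m = \frac{1}{7} \cdot 4715141 = \frac{4715141}{7} \approx 6.7359 \cdot 10^{5}$)
$m + F{\left(-1772 \right)} = \frac{4715141}{7} + \frac{-173 + 29 \left(-1772\right)}{-6 - 1772} = \frac{4715141}{7} + \frac{-173 - 51388}{-1778} = \frac{4715141}{7} - - \frac{51561}{1778} = \frac{4715141}{7} + \frac{51561}{1778} = \frac{171099625}{254}$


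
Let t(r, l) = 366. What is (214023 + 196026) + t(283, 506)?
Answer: 410415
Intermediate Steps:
(214023 + 196026) + t(283, 506) = (214023 + 196026) + 366 = 410049 + 366 = 410415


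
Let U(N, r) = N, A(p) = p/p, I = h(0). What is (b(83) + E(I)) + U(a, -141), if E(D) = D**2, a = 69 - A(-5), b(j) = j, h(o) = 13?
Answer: 320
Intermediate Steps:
I = 13
A(p) = 1
a = 68 (a = 69 - 1*1 = 69 - 1 = 68)
(b(83) + E(I)) + U(a, -141) = (83 + 13**2) + 68 = (83 + 169) + 68 = 252 + 68 = 320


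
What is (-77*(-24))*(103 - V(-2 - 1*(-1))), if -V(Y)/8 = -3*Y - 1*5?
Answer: 160776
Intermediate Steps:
V(Y) = 40 + 24*Y (V(Y) = -8*(-3*Y - 1*5) = -8*(-3*Y - 5) = -8*(-5 - 3*Y) = 40 + 24*Y)
(-77*(-24))*(103 - V(-2 - 1*(-1))) = (-77*(-24))*(103 - (40 + 24*(-2 - 1*(-1)))) = 1848*(103 - (40 + 24*(-2 + 1))) = 1848*(103 - (40 + 24*(-1))) = 1848*(103 - (40 - 24)) = 1848*(103 - 1*16) = 1848*(103 - 16) = 1848*87 = 160776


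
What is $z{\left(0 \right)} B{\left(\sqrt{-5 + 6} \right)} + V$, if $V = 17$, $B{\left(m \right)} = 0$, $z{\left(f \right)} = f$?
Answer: $17$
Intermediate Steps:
$z{\left(0 \right)} B{\left(\sqrt{-5 + 6} \right)} + V = 0 \cdot 0 + 17 = 0 + 17 = 17$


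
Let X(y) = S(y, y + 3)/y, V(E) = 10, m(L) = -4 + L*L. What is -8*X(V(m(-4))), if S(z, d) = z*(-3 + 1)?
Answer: 16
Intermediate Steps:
m(L) = -4 + L²
S(z, d) = -2*z (S(z, d) = z*(-2) = -2*z)
X(y) = -2 (X(y) = (-2*y)/y = -2)
-8*X(V(m(-4))) = -8*(-2) = 16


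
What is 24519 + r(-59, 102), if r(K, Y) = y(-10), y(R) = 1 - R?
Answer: 24530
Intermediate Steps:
r(K, Y) = 11 (r(K, Y) = 1 - 1*(-10) = 1 + 10 = 11)
24519 + r(-59, 102) = 24519 + 11 = 24530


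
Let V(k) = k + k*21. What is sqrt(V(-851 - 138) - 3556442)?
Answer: 10*I*sqrt(35782) ≈ 1891.6*I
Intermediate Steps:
V(k) = 22*k (V(k) = k + 21*k = 22*k)
sqrt(V(-851 - 138) - 3556442) = sqrt(22*(-851 - 138) - 3556442) = sqrt(22*(-989) - 3556442) = sqrt(-21758 - 3556442) = sqrt(-3578200) = 10*I*sqrt(35782)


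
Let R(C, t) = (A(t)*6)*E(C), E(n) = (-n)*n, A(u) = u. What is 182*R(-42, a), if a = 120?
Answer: -231154560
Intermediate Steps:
E(n) = -n²
R(C, t) = -6*t*C² (R(C, t) = (t*6)*(-C²) = (6*t)*(-C²) = -6*t*C²)
182*R(-42, a) = 182*(-6*120*(-42)²) = 182*(-6*120*1764) = 182*(-1270080) = -231154560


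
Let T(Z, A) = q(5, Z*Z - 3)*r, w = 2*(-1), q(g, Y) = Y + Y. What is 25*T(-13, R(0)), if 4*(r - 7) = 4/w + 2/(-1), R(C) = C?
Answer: 49800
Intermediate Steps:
q(g, Y) = 2*Y
w = -2
r = 6 (r = 7 + (4/(-2) + 2/(-1))/4 = 7 + (4*(-½) + 2*(-1))/4 = 7 + (-2 - 2)/4 = 7 + (¼)*(-4) = 7 - 1 = 6)
T(Z, A) = -36 + 12*Z² (T(Z, A) = (2*(Z*Z - 3))*6 = (2*(Z² - 3))*6 = (2*(-3 + Z²))*6 = (-6 + 2*Z²)*6 = -36 + 12*Z²)
25*T(-13, R(0)) = 25*(-36 + 12*(-13)²) = 25*(-36 + 12*169) = 25*(-36 + 2028) = 25*1992 = 49800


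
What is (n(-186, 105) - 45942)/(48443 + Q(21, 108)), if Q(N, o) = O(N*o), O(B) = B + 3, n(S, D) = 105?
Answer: -45837/50714 ≈ -0.90383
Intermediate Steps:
O(B) = 3 + B
Q(N, o) = 3 + N*o
(n(-186, 105) - 45942)/(48443 + Q(21, 108)) = (105 - 45942)/(48443 + (3 + 21*108)) = -45837/(48443 + (3 + 2268)) = -45837/(48443 + 2271) = -45837/50714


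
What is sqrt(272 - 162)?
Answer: sqrt(110) ≈ 10.488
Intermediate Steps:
sqrt(272 - 162) = sqrt(110)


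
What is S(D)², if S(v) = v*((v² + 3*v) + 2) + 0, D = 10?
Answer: 1742400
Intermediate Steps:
S(v) = v*(2 + v² + 3*v) (S(v) = v*(2 + v² + 3*v) + 0 = v*(2 + v² + 3*v))
S(D)² = (10*(2 + 10² + 3*10))² = (10*(2 + 100 + 30))² = (10*132)² = 1320² = 1742400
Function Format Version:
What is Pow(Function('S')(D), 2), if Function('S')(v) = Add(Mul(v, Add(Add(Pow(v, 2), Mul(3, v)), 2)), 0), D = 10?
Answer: 1742400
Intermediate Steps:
Function('S')(v) = Mul(v, Add(2, Pow(v, 2), Mul(3, v))) (Function('S')(v) = Add(Mul(v, Add(2, Pow(v, 2), Mul(3, v))), 0) = Mul(v, Add(2, Pow(v, 2), Mul(3, v))))
Pow(Function('S')(D), 2) = Pow(Mul(10, Add(2, Pow(10, 2), Mul(3, 10))), 2) = Pow(Mul(10, Add(2, 100, 30)), 2) = Pow(Mul(10, 132), 2) = Pow(1320, 2) = 1742400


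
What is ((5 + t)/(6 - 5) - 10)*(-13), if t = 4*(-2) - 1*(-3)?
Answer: 130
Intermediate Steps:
t = -5 (t = -8 + 3 = -5)
((5 + t)/(6 - 5) - 10)*(-13) = ((5 - 5)/(6 - 5) - 10)*(-13) = (0/1 - 10)*(-13) = (0*1 - 10)*(-13) = (0 - 10)*(-13) = -10*(-13) = 130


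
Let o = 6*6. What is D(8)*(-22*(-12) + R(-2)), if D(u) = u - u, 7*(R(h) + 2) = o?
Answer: 0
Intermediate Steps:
o = 36
R(h) = 22/7 (R(h) = -2 + (1/7)*36 = -2 + 36/7 = 22/7)
D(u) = 0
D(8)*(-22*(-12) + R(-2)) = 0*(-22*(-12) + 22/7) = 0*(264 + 22/7) = 0*(1870/7) = 0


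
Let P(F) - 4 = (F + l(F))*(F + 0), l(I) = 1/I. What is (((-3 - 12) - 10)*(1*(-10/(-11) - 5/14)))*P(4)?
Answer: -6375/22 ≈ -289.77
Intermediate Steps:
P(F) = 4 + F*(F + 1/F) (P(F) = 4 + (F + 1/F)*(F + 0) = 4 + (F + 1/F)*F = 4 + F*(F + 1/F))
(((-3 - 12) - 10)*(1*(-10/(-11) - 5/14)))*P(4) = (((-3 - 12) - 10)*(1*(-10/(-11) - 5/14)))*(5 + 4²) = ((-15 - 10)*(1*(-10*(-1/11) - 5*1/14)))*(5 + 16) = -25*(10/11 - 5/14)*21 = -25*85/154*21 = -2125/154*21 = -6375/22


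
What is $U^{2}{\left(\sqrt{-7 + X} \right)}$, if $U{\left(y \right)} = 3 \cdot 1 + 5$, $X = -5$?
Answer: $64$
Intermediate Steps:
$U{\left(y \right)} = 8$ ($U{\left(y \right)} = 3 + 5 = 8$)
$U^{2}{\left(\sqrt{-7 + X} \right)} = 8^{2} = 64$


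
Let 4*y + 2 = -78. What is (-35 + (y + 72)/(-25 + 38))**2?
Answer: 961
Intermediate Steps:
y = -20 (y = -1/2 + (1/4)*(-78) = -1/2 - 39/2 = -20)
(-35 + (y + 72)/(-25 + 38))**2 = (-35 + (-20 + 72)/(-25 + 38))**2 = (-35 + 52/13)**2 = (-35 + 52*(1/13))**2 = (-35 + 4)**2 = (-31)**2 = 961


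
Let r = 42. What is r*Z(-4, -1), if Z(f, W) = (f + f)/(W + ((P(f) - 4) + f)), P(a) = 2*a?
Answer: 336/17 ≈ 19.765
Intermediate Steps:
Z(f, W) = 2*f/(-4 + W + 3*f) (Z(f, W) = (f + f)/(W + ((2*f - 4) + f)) = (2*f)/(W + ((-4 + 2*f) + f)) = (2*f)/(W + (-4 + 3*f)) = (2*f)/(-4 + W + 3*f) = 2*f/(-4 + W + 3*f))
r*Z(-4, -1) = 42*(2*(-4)/(-4 - 1 + 3*(-4))) = 42*(2*(-4)/(-4 - 1 - 12)) = 42*(2*(-4)/(-17)) = 42*(2*(-4)*(-1/17)) = 42*(8/17) = 336/17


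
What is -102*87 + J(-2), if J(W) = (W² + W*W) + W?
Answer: -8868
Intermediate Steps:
J(W) = W + 2*W² (J(W) = (W² + W²) + W = 2*W² + W = W + 2*W²)
-102*87 + J(-2) = -102*87 - 2*(1 + 2*(-2)) = -8874 - 2*(1 - 4) = -8874 - 2*(-3) = -8874 + 6 = -8868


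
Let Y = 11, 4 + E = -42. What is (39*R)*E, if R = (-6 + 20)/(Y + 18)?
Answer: -25116/29 ≈ -866.07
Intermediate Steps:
E = -46 (E = -4 - 42 = -46)
R = 14/29 (R = (-6 + 20)/(11 + 18) = 14/29 ≈ 0.48276)
(39*R)*E = (39*(14/29))*(-46) = (546/29)*(-46) = -25116/29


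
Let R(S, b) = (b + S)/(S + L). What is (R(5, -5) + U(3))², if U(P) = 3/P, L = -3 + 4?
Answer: 1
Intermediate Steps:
L = 1
R(S, b) = (S + b)/(1 + S) (R(S, b) = (b + S)/(S + 1) = (S + b)/(1 + S))
(R(5, -5) + U(3))² = ((5 - 5)/(1 + 5) + 3/3)² = (0/6 + 3*(⅓))² = ((⅙)*0 + 1)² = (0 + 1)² = 1² = 1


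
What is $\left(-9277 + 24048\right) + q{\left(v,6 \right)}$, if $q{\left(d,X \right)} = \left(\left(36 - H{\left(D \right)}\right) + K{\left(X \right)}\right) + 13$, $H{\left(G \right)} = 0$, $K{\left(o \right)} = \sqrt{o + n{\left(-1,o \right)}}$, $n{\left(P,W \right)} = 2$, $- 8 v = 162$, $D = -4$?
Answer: $14820 + 2 \sqrt{2} \approx 14823.0$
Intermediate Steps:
$v = - \frac{81}{4}$ ($v = \left(- \frac{1}{8}\right) 162 = - \frac{81}{4} \approx -20.25$)
$K{\left(o \right)} = \sqrt{2 + o}$ ($K{\left(o \right)} = \sqrt{o + 2} = \sqrt{2 + o}$)
$q{\left(d,X \right)} = 49 + \sqrt{2 + X}$ ($q{\left(d,X \right)} = \left(\left(36 - 0\right) + \sqrt{2 + X}\right) + 13 = \left(\left(36 + 0\right) + \sqrt{2 + X}\right) + 13 = \left(36 + \sqrt{2 + X}\right) + 13 = 49 + \sqrt{2 + X}$)
$\left(-9277 + 24048\right) + q{\left(v,6 \right)} = \left(-9277 + 24048\right) + \left(49 + \sqrt{2 + 6}\right) = 14771 + \left(49 + \sqrt{8}\right) = 14771 + \left(49 + 2 \sqrt{2}\right) = 14820 + 2 \sqrt{2}$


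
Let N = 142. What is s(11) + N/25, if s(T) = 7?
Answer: 317/25 ≈ 12.680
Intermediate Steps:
s(11) + N/25 = 7 + 142/25 = 317/25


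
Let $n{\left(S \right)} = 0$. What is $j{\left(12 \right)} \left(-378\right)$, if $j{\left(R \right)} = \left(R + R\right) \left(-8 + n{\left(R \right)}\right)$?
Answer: $72576$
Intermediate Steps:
$j{\left(R \right)} = - 16 R$ ($j{\left(R \right)} = \left(R + R\right) \left(-8 + 0\right) = 2 R \left(-8\right) = - 16 R$)
$j{\left(12 \right)} \left(-378\right) = \left(-16\right) 12 \left(-378\right) = \left(-192\right) \left(-378\right) = 72576$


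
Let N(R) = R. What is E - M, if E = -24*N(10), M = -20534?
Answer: 20294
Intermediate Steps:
E = -240 (E = -24*10 = -240)
E - M = -240 - 1*(-20534) = -240 + 20534 = 20294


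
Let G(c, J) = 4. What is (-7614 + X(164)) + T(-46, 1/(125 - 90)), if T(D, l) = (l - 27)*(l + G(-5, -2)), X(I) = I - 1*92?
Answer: -9372054/1225 ≈ -7650.7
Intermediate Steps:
X(I) = -92 + I (X(I) = I - 92 = -92 + I)
T(D, l) = (-27 + l)*(4 + l) (T(D, l) = (l - 27)*(l + 4) = (-27 + l)*(4 + l))
(-7614 + X(164)) + T(-46, 1/(125 - 90)) = (-7614 + (-92 + 164)) + (-108 + (1/(125 - 90))² - 23/(125 - 90)) = (-7614 + 72) + (-108 + (1/35)² - 23/35) = -7542 + (-108 + (1/35)² - 23*1/35) = -7542 + (-108 + 1/1225 - 23/35) = -7542 - 133104/1225 = -9372054/1225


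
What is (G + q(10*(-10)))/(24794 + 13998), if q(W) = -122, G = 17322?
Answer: 2150/4849 ≈ 0.44339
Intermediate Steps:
(G + q(10*(-10)))/(24794 + 13998) = (17322 - 122)/(24794 + 13998) = 17200/38792 = 17200*(1/38792) = 2150/4849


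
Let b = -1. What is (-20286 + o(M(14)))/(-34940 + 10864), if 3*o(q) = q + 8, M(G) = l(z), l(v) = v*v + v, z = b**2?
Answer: 15212/18057 ≈ 0.84244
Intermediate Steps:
z = 1 (z = (-1)**2 = 1)
l(v) = v + v**2 (l(v) = v**2 + v = v + v**2)
M(G) = 2 (M(G) = 1*(1 + 1) = 1*2 = 2)
o(q) = 8/3 + q/3 (o(q) = (q + 8)/3 = (8 + q)/3 = 8/3 + q/3)
(-20286 + o(M(14)))/(-34940 + 10864) = (-20286 + (8/3 + (1/3)*2))/(-34940 + 10864) = (-20286 + (8/3 + 2/3))/(-24076) = (-20286 + 10/3)*(-1/24076) = -60848/3*(-1/24076) = 15212/18057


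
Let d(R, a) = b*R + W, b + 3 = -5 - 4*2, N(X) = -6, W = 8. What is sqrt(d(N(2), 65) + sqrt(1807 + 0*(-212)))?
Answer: sqrt(104 + sqrt(1807)) ≈ 12.104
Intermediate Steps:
b = -16 (b = -3 + (-5 - 4*2) = -3 + (-5 - 8) = -3 - 13 = -16)
d(R, a) = 8 - 16*R (d(R, a) = -16*R + 8 = 8 - 16*R)
sqrt(d(N(2), 65) + sqrt(1807 + 0*(-212))) = sqrt((8 - 16*(-6)) + sqrt(1807 + 0*(-212))) = sqrt((8 + 96) + sqrt(1807 + 0)) = sqrt(104 + sqrt(1807))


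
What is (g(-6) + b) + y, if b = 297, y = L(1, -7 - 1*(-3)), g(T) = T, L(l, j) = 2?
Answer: 293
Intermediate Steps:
y = 2
(g(-6) + b) + y = (-6 + 297) + 2 = 291 + 2 = 293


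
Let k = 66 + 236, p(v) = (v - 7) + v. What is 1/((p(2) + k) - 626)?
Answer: -1/327 ≈ -0.0030581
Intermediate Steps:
p(v) = -7 + 2*v (p(v) = (-7 + v) + v = -7 + 2*v)
k = 302
1/((p(2) + k) - 626) = 1/(((-7 + 2*2) + 302) - 626) = 1/(((-7 + 4) + 302) - 626) = 1/((-3 + 302) - 626) = 1/(299 - 626) = 1/(-327) = -1/327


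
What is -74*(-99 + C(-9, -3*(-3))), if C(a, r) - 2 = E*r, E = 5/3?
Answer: 6068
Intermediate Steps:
E = 5/3 (E = 5*(1/3) = 5/3 ≈ 1.6667)
C(a, r) = 2 + 5*r/3
-74*(-99 + C(-9, -3*(-3))) = -74*(-99 + (2 + 5*(-3*(-3))/3)) = -74*(-99 + (2 + (5/3)*9)) = -74*(-99 + (2 + 15)) = -74*(-99 + 17) = -74*(-82) = 6068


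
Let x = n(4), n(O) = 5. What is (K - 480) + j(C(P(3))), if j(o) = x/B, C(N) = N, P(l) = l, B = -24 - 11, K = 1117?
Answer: 4458/7 ≈ 636.86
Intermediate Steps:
B = -35
x = 5
j(o) = -1/7 (j(o) = 5/(-35) = 5*(-1/35) = -1/7)
(K - 480) + j(C(P(3))) = (1117 - 480) - 1/7 = 637 - 1/7 = 4458/7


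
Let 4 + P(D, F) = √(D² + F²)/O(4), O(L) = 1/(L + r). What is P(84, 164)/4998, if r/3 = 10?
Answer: -2/2499 + 4*√2122/147 ≈ 1.2527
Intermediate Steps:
r = 30 (r = 3*10 = 30)
O(L) = 1/(30 + L) (O(L) = 1/(L + 30) = 1/(30 + L))
P(D, F) = -4 + 34*√(D² + F²) (P(D, F) = -4 + √(D² + F²)/(1/(30 + 4)) = -4 + √(D² + F²)/(1/34) = -4 + √(D² + F²)*34 = -4 + 34*√(D² + F²))
P(84, 164)/4998 = (-4 + 34*√(84² + 164²))/4998 = (-4 + 34*√(7056 + 26896))*(1/4998) = (-4 + 34*√33952)*(1/4998) = (-4 + 34*(4*√2122))*(1/4998) = (-4 + 136*√2122)*(1/4998) = -2/2499 + 4*√2122/147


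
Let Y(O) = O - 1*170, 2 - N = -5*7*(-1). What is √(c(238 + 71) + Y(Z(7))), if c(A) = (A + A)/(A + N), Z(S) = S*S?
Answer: 3*I*√27922/46 ≈ 10.898*I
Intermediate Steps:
Z(S) = S²
N = -33 (N = 2 - (-5*7)*(-1) = 2 - (-35)*(-1) = 2 - 1*35 = 2 - 35 = -33)
c(A) = 2*A/(-33 + A) (c(A) = (A + A)/(A - 33) = (2*A)/(-33 + A) = 2*A/(-33 + A))
Y(O) = -170 + O (Y(O) = O - 170 = -170 + O)
√(c(238 + 71) + Y(Z(7))) = √(2*(238 + 71)/(-33 + (238 + 71)) + (-170 + 7²)) = √(2*309/(-33 + 309) + (-170 + 49)) = √(2*309/276 - 121) = √(2*309*(1/276) - 121) = √(103/46 - 121) = √(-5463/46) = 3*I*√27922/46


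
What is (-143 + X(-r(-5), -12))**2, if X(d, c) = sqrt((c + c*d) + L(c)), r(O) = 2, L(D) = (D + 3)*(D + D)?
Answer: 20677 - 572*sqrt(57) ≈ 16359.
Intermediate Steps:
L(D) = 2*D*(3 + D) (L(D) = (3 + D)*(2*D) = 2*D*(3 + D))
X(d, c) = sqrt(c + c*d + 2*c*(3 + c)) (X(d, c) = sqrt((c + c*d) + 2*c*(3 + c)) = sqrt(c + c*d + 2*c*(3 + c)))
(-143 + X(-r(-5), -12))**2 = (-143 + sqrt(-12*(7 - 1*2 + 2*(-12))))**2 = (-143 + sqrt(-12*(7 - 2 - 24)))**2 = (-143 + sqrt(-12*(-19)))**2 = (-143 + sqrt(228))**2 = (-143 + 2*sqrt(57))**2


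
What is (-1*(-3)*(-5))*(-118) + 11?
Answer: 1781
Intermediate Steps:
(-1*(-3)*(-5))*(-118) + 11 = (3*(-5))*(-118) + 11 = -15*(-118) + 11 = 1770 + 11 = 1781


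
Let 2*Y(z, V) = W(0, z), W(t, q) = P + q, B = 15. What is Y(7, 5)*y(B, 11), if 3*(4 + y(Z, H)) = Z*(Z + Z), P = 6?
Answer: 949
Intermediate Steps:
y(Z, H) = -4 + 2*Z²/3 (y(Z, H) = -4 + (Z*(Z + Z))/3 = -4 + (Z*(2*Z))/3 = -4 + (2*Z²)/3 = -4 + 2*Z²/3)
W(t, q) = 6 + q
Y(z, V) = 3 + z/2 (Y(z, V) = (6 + z)/2 = 3 + z/2)
Y(7, 5)*y(B, 11) = (3 + (½)*7)*(-4 + (⅔)*15²) = (3 + 7/2)*(-4 + (⅔)*225) = 13*(-4 + 150)/2 = (13/2)*146 = 949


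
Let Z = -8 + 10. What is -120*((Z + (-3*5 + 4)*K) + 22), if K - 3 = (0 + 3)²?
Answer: 12960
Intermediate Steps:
Z = 2
K = 12 (K = 3 + (0 + 3)² = 3 + 3² = 3 + 9 = 12)
-120*((Z + (-3*5 + 4)*K) + 22) = -120*((2 + (-3*5 + 4)*12) + 22) = -120*((2 + (-15 + 4)*12) + 22) = -120*((2 - 11*12) + 22) = -120*((2 - 132) + 22) = -120*(-130 + 22) = -120*(-108) = 12960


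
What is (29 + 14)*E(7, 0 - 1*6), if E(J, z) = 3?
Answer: 129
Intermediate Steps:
(29 + 14)*E(7, 0 - 1*6) = (29 + 14)*3 = 43*3 = 129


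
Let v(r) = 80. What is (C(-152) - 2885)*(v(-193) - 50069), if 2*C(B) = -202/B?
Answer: 1153480389/8 ≈ 1.4419e+8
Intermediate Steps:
C(B) = -101/B (C(B) = (-202/B)/2 = -101/B)
(C(-152) - 2885)*(v(-193) - 50069) = (-101/(-152) - 2885)*(80 - 50069) = (-101*(-1/152) - 2885)*(-49989) = (101/152 - 2885)*(-49989) = -438419/152*(-49989) = 1153480389/8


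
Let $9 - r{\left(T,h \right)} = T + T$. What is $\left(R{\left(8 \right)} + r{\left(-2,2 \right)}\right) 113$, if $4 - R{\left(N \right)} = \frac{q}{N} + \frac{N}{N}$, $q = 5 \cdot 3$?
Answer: $\frac{12769}{8} \approx 1596.1$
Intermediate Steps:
$q = 15$
$R{\left(N \right)} = 3 - \frac{15}{N}$ ($R{\left(N \right)} = 4 - \left(\frac{15}{N} + \frac{N}{N}\right) = 4 - \left(\frac{15}{N} + 1\right) = 4 - \left(1 + \frac{15}{N}\right) = 3 - \frac{15}{N}$)
$r{\left(T,h \right)} = 9 - 2 T$ ($r{\left(T,h \right)} = 9 - \left(T + T\right) = 9 - 2 T$)
$\left(R{\left(8 \right)} + r{\left(-2,2 \right)}\right) 113 = \left(\left(3 - \frac{15}{8}\right) + \left(9 - -4\right)\right) 113 = \left(\left(3 - \frac{15}{8}\right) + \left(9 + 4\right)\right) 113 = \left(\left(3 - \frac{15}{8}\right) + 13\right) 113 = \left(\frac{9}{8} + 13\right) 113 = \frac{113}{8} \cdot 113 = \frac{12769}{8}$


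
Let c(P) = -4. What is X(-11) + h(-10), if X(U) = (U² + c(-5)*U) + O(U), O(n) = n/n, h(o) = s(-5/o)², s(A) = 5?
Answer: 191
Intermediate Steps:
h(o) = 25 (h(o) = 5² = 25)
O(n) = 1
X(U) = 1 + U² - 4*U (X(U) = (U² - 4*U) + 1 = 1 + U² - 4*U)
X(-11) + h(-10) = (1 + (-11)² - 4*(-11)) + 25 = (1 + 121 + 44) + 25 = 166 + 25 = 191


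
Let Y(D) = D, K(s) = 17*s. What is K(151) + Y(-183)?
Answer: 2384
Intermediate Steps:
K(151) + Y(-183) = 17*151 - 183 = 2567 - 183 = 2384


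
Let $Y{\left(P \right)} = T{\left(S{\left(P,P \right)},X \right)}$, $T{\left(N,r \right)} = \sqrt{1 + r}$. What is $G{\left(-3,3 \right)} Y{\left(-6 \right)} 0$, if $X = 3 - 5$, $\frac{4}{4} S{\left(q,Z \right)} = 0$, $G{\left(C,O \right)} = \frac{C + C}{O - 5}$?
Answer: $0$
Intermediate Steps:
$G{\left(C,O \right)} = \frac{2 C}{-5 + O}$
$S{\left(q,Z \right)} = 0$
$X = -2$ ($X = 3 - 5 = -2$)
$Y{\left(P \right)} = i$ ($Y{\left(P \right)} = \sqrt{1 - 2} = \sqrt{-1} = i$)
$G{\left(-3,3 \right)} Y{\left(-6 \right)} 0 = 2 \left(-3\right) \frac{1}{-5 + 3} i 0 = 2 \left(-3\right) \frac{1}{-2} i 0 = 2 \left(-3\right) \left(- \frac{1}{2}\right) i 0 = 3 i 0 = 0$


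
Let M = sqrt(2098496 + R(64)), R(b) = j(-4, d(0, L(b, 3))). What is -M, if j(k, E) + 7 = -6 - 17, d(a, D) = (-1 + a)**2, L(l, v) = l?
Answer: -sqrt(2098466) ≈ -1448.6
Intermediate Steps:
j(k, E) = -30 (j(k, E) = -7 + (-6 - 17) = -7 - 23 = -30)
R(b) = -30
M = sqrt(2098466) (M = sqrt(2098496 - 30) = sqrt(2098466) ≈ 1448.6)
-M = -sqrt(2098466)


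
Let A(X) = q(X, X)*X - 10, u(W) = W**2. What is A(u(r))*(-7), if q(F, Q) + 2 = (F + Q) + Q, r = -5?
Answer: -12705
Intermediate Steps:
q(F, Q) = -2 + F + 2*Q (q(F, Q) = -2 + ((F + Q) + Q) = -2 + (F + 2*Q) = -2 + F + 2*Q)
A(X) = -10 + X*(-2 + 3*X) (A(X) = (-2 + X + 2*X)*X - 10 = (-2 + 3*X)*X - 10 = X*(-2 + 3*X) - 10 = -10 + X*(-2 + 3*X))
A(u(r))*(-7) = (-10 + (-5)**2*(-2 + 3*(-5)**2))*(-7) = (-10 + 25*(-2 + 3*25))*(-7) = (-10 + 25*(-2 + 75))*(-7) = (-10 + 25*73)*(-7) = (-10 + 1825)*(-7) = 1815*(-7) = -12705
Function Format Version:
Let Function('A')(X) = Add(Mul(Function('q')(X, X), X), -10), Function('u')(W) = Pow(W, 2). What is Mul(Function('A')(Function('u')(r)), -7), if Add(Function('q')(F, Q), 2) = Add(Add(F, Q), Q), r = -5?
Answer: -12705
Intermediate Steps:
Function('q')(F, Q) = Add(-2, F, Mul(2, Q)) (Function('q')(F, Q) = Add(-2, Add(Add(F, Q), Q)) = Add(-2, Add(F, Mul(2, Q))) = Add(-2, F, Mul(2, Q)))
Function('A')(X) = Add(-10, Mul(X, Add(-2, Mul(3, X)))) (Function('A')(X) = Add(Mul(Add(-2, X, Mul(2, X)), X), -10) = Add(Mul(Add(-2, Mul(3, X)), X), -10) = Add(Mul(X, Add(-2, Mul(3, X))), -10) = Add(-10, Mul(X, Add(-2, Mul(3, X)))))
Mul(Function('A')(Function('u')(r)), -7) = Mul(Add(-10, Mul(Pow(-5, 2), Add(-2, Mul(3, Pow(-5, 2))))), -7) = Mul(Add(-10, Mul(25, Add(-2, Mul(3, 25)))), -7) = Mul(Add(-10, Mul(25, Add(-2, 75))), -7) = Mul(Add(-10, Mul(25, 73)), -7) = Mul(Add(-10, 1825), -7) = Mul(1815, -7) = -12705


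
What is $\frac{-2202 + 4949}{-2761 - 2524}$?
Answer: $- \frac{2747}{5285} \approx -0.51977$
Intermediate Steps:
$\frac{-2202 + 4949}{-2761 - 2524} = \frac{2747}{-5285} = 2747 \left(- \frac{1}{5285}\right) = - \frac{2747}{5285}$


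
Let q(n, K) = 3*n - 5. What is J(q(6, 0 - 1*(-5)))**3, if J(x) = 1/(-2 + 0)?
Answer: -1/8 ≈ -0.12500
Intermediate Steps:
q(n, K) = -5 + 3*n
J(x) = -1/2 (J(x) = 1/(-2) = -1/2)
J(q(6, 0 - 1*(-5)))**3 = (-1/2)**3 = -1/8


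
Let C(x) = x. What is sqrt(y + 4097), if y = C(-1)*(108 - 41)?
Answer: sqrt(4030) ≈ 63.482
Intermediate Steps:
y = -67 (y = -(108 - 41) = -1*67 = -67)
sqrt(y + 4097) = sqrt(-67 + 4097) = sqrt(4030)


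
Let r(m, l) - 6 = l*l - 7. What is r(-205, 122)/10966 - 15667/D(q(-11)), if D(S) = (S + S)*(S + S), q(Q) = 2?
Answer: -85783097/87728 ≈ -977.83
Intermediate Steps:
r(m, l) = -1 + l**2 (r(m, l) = 6 + (l*l - 7) = 6 + (l**2 - 7) = 6 + (-7 + l**2) = -1 + l**2)
D(S) = 4*S**2 (D(S) = (2*S)*(2*S) = 4*S**2)
r(-205, 122)/10966 - 15667/D(q(-11)) = (-1 + 122**2)/10966 - 15667/(4*2**2) = (-1 + 14884)*(1/10966) - 15667/(4*4) = 14883*(1/10966) - 15667/16 = 14883/10966 - 15667*1/16 = 14883/10966 - 15667/16 = -85783097/87728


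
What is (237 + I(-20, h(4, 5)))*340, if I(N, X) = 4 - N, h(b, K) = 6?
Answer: 88740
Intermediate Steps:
(237 + I(-20, h(4, 5)))*340 = (237 + (4 - 1*(-20)))*340 = (237 + (4 + 20))*340 = (237 + 24)*340 = 261*340 = 88740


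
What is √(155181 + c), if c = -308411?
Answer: I*√153230 ≈ 391.45*I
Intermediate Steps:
√(155181 + c) = √(155181 - 308411) = √(-153230) = I*√153230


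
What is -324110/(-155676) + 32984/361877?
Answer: 61211385827/28167781926 ≈ 2.1731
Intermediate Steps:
-324110/(-155676) + 32984/361877 = -324110*(-1/155676) + 32984*(1/361877) = 162055/77838 + 32984/361877 = 61211385827/28167781926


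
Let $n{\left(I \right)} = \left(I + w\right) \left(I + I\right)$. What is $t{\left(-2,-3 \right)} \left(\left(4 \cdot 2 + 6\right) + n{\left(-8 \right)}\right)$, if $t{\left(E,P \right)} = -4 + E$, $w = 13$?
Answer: $396$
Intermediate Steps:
$n{\left(I \right)} = 2 I \left(13 + I\right)$ ($n{\left(I \right)} = \left(I + 13\right) \left(I + I\right) = \left(13 + I\right) 2 I = 2 I \left(13 + I\right)$)
$t{\left(-2,-3 \right)} \left(\left(4 \cdot 2 + 6\right) + n{\left(-8 \right)}\right) = \left(-4 - 2\right) \left(\left(4 \cdot 2 + 6\right) + 2 \left(-8\right) \left(13 - 8\right)\right) = - 6 \left(\left(8 + 6\right) + 2 \left(-8\right) 5\right) = - 6 \left(14 - 80\right) = \left(-6\right) \left(-66\right) = 396$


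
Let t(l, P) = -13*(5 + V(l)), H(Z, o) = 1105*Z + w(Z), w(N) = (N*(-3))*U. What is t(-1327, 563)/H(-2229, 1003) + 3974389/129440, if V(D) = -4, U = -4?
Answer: 9895407594197/322278805920 ≈ 30.704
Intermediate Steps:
w(N) = 12*N (w(N) = (N*(-3))*(-4) = -3*N*(-4) = 12*N)
H(Z, o) = 1117*Z (H(Z, o) = 1105*Z + 12*Z = 1117*Z)
t(l, P) = -13 (t(l, P) = -13*(5 - 4) = -13*1 = -13)
t(-1327, 563)/H(-2229, 1003) + 3974389/129440 = -13/(1117*(-2229)) + 3974389/129440 = -13/(-2489793) + 3974389*(1/129440) = -13*(-1/2489793) + 3974389/129440 = 13/2489793 + 3974389/129440 = 9895407594197/322278805920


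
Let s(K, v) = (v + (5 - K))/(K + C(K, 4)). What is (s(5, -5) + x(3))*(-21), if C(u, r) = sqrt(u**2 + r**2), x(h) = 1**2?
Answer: -861/16 + 105*sqrt(41)/16 ≈ -11.792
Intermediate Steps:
x(h) = 1
C(u, r) = sqrt(r**2 + u**2)
s(K, v) = (5 + v - K)/(K + sqrt(16 + K**2)) (s(K, v) = (v + (5 - K))/(K + sqrt(4**2 + K**2)) = (5 + v - K)/(K + sqrt(16 + K**2)))
(s(5, -5) + x(3))*(-21) = ((5 - 5 - 1*5)/(5 + sqrt(16 + 5**2)) + 1)*(-21) = ((5 - 5 - 5)/(5 + sqrt(16 + 25)) + 1)*(-21) = (-5/(5 + sqrt(41)) + 1)*(-21) = (1 - 5/(5 + sqrt(41)))*(-21) = -21 + 105/(5 + sqrt(41))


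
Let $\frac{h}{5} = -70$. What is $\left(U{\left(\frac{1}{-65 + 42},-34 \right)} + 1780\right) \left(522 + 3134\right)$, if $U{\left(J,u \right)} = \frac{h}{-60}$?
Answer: $\frac{19587020}{3} \approx 6.529 \cdot 10^{6}$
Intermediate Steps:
$h = -350$ ($h = 5 \left(-70\right) = -350$)
$U{\left(J,u \right)} = \frac{35}{6}$ ($U{\left(J,u \right)} = - \frac{350}{-60} = \left(-350\right) \left(- \frac{1}{60}\right) = \frac{35}{6}$)
$\left(U{\left(\frac{1}{-65 + 42},-34 \right)} + 1780\right) \left(522 + 3134\right) = \left(\frac{35}{6} + 1780\right) \left(522 + 3134\right) = \frac{10715}{6} \cdot 3656 = \frac{19587020}{3}$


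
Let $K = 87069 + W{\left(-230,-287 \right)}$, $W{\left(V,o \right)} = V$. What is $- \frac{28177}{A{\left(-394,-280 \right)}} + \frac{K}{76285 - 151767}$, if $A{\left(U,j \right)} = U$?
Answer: $\frac{523160437}{7434977} \approx 70.365$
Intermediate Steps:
$K = 86839$ ($K = 87069 - 230 = 86839$)
$- \frac{28177}{A{\left(-394,-280 \right)}} + \frac{K}{76285 - 151767} = - \frac{28177}{-394} + \frac{86839}{76285 - 151767} = \left(-28177\right) \left(- \frac{1}{394}\right) + \frac{86839}{76285 - 151767} = \frac{28177}{394} + \frac{86839}{-75482} = \frac{28177}{394} + 86839 \left(- \frac{1}{75482}\right) = \frac{28177}{394} - \frac{86839}{75482} = \frac{523160437}{7434977}$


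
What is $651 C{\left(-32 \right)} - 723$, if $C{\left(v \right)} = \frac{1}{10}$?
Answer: $- \frac{6579}{10} \approx -657.9$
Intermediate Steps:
$C{\left(v \right)} = \frac{1}{10}$
$651 C{\left(-32 \right)} - 723 = 651 \cdot \frac{1}{10} - 723 = \frac{651}{10} - 723 = - \frac{6579}{10}$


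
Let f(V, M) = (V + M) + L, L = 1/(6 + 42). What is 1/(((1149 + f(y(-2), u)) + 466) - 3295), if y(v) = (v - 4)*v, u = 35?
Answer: -48/78383 ≈ -0.00061238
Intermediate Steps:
y(v) = v*(-4 + v) (y(v) = (-4 + v)*v = v*(-4 + v))
L = 1/48 ≈ 0.020833
f(V, M) = 1/48 + M + V (f(V, M) = (V + M) + 1/48 = (M + V) + 1/48 = 1/48 + M + V)
1/(((1149 + f(y(-2), u)) + 466) - 3295) = 1/(((1149 + (1/48 + 35 - 2*(-4 - 2))) + 466) - 3295) = 1/(((1149 + (1/48 + 35 - 2*(-6))) + 466) - 3295) = 1/(((1149 + (1/48 + 35 + 12)) + 466) - 3295) = 1/(((1149 + 2257/48) + 466) - 3295) = 1/((57409/48 + 466) - 3295) = 1/(79777/48 - 3295) = 1/(-78383/48) = -48/78383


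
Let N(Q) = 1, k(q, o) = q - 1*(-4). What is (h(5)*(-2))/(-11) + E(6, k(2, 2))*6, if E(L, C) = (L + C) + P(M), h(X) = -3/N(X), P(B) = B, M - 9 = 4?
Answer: 1644/11 ≈ 149.45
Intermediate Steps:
M = 13 (M = 9 + 4 = 13)
k(q, o) = 4 + q (k(q, o) = q + 4 = 4 + q)
h(X) = -3 (h(X) = -3/1 = -3*1 = -3)
E(L, C) = 13 + C + L (E(L, C) = (L + C) + 13 = (C + L) + 13 = 13 + C + L)
(h(5)*(-2))/(-11) + E(6, k(2, 2))*6 = -3*(-2)/(-11) + (13 + (4 + 2) + 6)*6 = 6*(-1/11) + (13 + 6 + 6)*6 = -6/11 + 25*6 = -6/11 + 150 = 1644/11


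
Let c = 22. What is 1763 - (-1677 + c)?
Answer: 3418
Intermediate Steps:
1763 - (-1677 + c) = 1763 - (-1677 + 22) = 1763 - 1*(-1655) = 1763 + 1655 = 3418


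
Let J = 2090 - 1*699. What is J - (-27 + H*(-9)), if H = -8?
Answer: 1346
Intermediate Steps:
J = 1391 (J = 2090 - 699 = 1391)
J - (-27 + H*(-9)) = 1391 - (-27 - 8*(-9)) = 1391 - (-27 + 72) = 1391 - 1*45 = 1391 - 45 = 1346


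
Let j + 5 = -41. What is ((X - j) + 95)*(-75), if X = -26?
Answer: -8625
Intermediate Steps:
j = -46 (j = -5 - 41 = -46)
((X - j) + 95)*(-75) = ((-26 - 1*(-46)) + 95)*(-75) = ((-26 + 46) + 95)*(-75) = (20 + 95)*(-75) = 115*(-75) = -8625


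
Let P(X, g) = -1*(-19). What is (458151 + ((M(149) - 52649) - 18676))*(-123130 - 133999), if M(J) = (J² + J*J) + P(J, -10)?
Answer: -110886109863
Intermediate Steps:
P(X, g) = 19
M(J) = 19 + 2*J² (M(J) = (J² + J*J) + 19 = (J² + J²) + 19 = 2*J² + 19 = 19 + 2*J²)
(458151 + ((M(149) - 52649) - 18676))*(-123130 - 133999) = (458151 + (((19 + 2*149²) - 52649) - 18676))*(-123130 - 133999) = (458151 + (((19 + 2*22201) - 52649) - 18676))*(-257129) = (458151 + (((19 + 44402) - 52649) - 18676))*(-257129) = (458151 + ((44421 - 52649) - 18676))*(-257129) = (458151 + (-8228 - 18676))*(-257129) = (458151 - 26904)*(-257129) = 431247*(-257129) = -110886109863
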